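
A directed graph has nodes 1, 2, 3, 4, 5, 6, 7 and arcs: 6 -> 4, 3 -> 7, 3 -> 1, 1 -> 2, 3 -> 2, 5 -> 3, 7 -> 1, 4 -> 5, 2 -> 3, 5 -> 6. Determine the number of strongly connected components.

2

{1, 2, 3, 7} are all mutually reachable — one SCC of size 4.
{4, 5, 6} are all mutually reachable — one SCC of size 3.
That gives 2 strongly connected components.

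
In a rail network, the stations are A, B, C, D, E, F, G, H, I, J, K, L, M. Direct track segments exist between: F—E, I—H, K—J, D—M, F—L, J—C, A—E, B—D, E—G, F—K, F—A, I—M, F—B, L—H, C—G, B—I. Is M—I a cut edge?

After removing M—I, the path M-D-B-I still connects them, so the edge is not a bridge.

No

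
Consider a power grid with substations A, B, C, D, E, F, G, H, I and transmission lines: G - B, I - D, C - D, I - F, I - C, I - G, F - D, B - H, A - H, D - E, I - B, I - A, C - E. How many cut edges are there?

0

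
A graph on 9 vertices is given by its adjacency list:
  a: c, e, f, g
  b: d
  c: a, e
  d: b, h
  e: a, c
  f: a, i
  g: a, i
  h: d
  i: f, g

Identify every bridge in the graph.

b-d, d-h

The edges on the cycle a-e-c-a are not bridges since each lies on that cycle.
But removing b-d disconnects b from d; removing h-d disconnects h from d — these are bridges.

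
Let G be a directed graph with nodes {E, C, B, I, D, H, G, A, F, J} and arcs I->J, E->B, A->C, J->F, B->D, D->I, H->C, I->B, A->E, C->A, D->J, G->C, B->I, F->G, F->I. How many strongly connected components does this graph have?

{A, B, C, D, E, F, G, I, J} are all mutually reachable — one SCC of size 9.
{H} is an SCC by itself.
That gives 2 strongly connected components.

2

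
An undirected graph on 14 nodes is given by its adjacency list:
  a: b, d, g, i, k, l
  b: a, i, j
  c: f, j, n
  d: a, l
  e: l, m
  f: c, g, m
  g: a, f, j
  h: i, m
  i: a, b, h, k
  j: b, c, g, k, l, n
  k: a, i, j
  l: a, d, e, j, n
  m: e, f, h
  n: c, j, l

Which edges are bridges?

The edges on the cycle l-n-j-c-f-g-a-l are not bridges since each lies on that cycle.
Every edge lies on some cycle, so there are no bridges.

none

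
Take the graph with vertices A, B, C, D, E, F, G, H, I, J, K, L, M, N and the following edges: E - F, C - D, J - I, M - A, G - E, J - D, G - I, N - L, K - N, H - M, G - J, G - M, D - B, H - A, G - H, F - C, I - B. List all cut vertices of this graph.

Removing G increases the component count from 2 to 3, so G is a cut vertex.
Removing N increases the component count from 2 to 3, so N is a cut vertex.
By contrast removing F leaves 2 components; it is not a cut vertex. No other vertex is a cut vertex either.

G, N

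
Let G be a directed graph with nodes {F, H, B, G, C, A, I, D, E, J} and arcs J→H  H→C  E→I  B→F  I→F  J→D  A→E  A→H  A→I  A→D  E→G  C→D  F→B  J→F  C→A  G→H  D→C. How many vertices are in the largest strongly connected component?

6

{A, C, D, E, G, H} are all mutually reachable — one SCC of size 6.
{B, F} are all mutually reachable — one SCC of size 2.
{I} is an SCC by itself.
{J} is an SCC by itself.
The largest has 6 vertices.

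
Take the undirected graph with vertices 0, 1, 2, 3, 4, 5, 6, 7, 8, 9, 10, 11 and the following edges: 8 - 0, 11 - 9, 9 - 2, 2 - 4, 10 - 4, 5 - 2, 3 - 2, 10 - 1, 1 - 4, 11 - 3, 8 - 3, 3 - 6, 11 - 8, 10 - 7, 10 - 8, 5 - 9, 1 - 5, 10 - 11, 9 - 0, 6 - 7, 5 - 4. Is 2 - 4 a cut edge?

After removing 2 - 4, the path 2-5-4 still connects them, so the edge is not a bridge.

No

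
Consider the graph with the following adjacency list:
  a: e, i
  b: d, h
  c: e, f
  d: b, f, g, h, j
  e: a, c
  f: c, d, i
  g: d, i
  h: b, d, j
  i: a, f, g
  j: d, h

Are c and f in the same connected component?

From c we can reach a, b, c, d, e, f, g, h, i, j, which includes f.

Yes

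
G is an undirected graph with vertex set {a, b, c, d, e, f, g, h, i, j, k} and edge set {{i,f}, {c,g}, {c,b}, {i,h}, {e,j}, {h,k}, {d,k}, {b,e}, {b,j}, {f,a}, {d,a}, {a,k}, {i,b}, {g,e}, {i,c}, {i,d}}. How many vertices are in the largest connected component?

Starting from a we can reach a, b, c, d, e, f, g, h, i, j, k. That is one component of size 11.
The largest has 11 vertices.

11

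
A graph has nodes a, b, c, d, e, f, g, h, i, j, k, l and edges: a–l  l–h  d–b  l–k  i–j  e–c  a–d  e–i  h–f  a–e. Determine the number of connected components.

g is isolated — a component by itself.
Starting from a we can reach a, b, c, d, e, f, h, i, j, k, l. That is one component of size 11.
Total: 2 components.

2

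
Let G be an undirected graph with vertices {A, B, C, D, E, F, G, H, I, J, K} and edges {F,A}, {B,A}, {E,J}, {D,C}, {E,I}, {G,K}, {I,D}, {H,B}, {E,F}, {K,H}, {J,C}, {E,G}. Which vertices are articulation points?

E

Removing E increases the component count from 1 to 2, so E is a cut vertex.
By contrast removing H leaves 1 component; it is not a cut vertex. No other vertex is a cut vertex either.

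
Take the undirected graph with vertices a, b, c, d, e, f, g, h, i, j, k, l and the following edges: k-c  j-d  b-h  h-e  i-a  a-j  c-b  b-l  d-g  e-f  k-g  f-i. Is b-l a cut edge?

Removing b-l leaves no path between b and l: the component count goes from 1 to 2. So it is a bridge.

Yes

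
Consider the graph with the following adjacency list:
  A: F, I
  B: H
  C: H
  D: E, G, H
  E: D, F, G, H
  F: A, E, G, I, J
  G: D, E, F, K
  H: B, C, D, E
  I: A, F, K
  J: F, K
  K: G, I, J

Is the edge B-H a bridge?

Removing B-H leaves no path between B and H: the component count goes from 1 to 2. So it is a bridge.

Yes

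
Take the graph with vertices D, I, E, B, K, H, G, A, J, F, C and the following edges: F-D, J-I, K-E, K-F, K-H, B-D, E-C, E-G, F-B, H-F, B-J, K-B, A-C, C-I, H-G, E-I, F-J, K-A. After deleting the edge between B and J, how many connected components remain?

B and J are still connected via B-F-J, so the component count stays at 1.

1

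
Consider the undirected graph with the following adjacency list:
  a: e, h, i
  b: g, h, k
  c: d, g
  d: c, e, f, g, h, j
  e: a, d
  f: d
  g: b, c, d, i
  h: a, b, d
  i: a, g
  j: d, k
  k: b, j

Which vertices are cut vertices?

Removing d increases the component count from 1 to 2, so d is a cut vertex.
By contrast removing k leaves 1 component; it is not a cut vertex. No other vertex is a cut vertex either.

d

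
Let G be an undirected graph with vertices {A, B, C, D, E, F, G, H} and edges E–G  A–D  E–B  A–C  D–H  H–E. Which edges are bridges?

removing A–C disconnects A from C; removing H–D disconnects H from D; removing E–B disconnects E from B; removing E–H disconnects E from H — these are bridges.
In total 6 edges are bridges.

A-C, A-D, B-E, D-H, E-G, E-H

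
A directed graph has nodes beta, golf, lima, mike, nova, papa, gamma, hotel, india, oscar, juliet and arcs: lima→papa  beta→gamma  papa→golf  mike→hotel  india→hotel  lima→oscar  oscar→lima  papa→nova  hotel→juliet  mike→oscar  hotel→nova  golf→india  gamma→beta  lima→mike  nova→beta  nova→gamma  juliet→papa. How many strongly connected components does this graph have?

4

{golf, papa, hotel, india, juliet} are all mutually reachable — one SCC of size 5.
{lima, mike, oscar} are all mutually reachable — one SCC of size 3.
{beta, gamma} are all mutually reachable — one SCC of size 2.
{nova} is an SCC by itself.
That gives 4 strongly connected components.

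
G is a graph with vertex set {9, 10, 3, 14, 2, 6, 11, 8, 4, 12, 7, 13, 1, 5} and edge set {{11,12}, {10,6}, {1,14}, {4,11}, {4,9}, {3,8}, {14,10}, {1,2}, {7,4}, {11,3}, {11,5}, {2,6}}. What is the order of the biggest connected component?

13 is isolated — a component by itself.
Starting from 1 we can reach 1, 2, 6, 10, 14. That is one component of size 5.
Starting from 3 we can reach 3, 4, 5, 7, 8, 9, 11, 12. That is one component of size 8.
The largest has 8 vertices.

8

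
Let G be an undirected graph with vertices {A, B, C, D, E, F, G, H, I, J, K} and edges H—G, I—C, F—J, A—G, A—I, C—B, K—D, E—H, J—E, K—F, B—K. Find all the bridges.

D-K

The edges on the cycle A-I-C-B-K-F-J-E-H-G-A are not bridges since each lies on that cycle.
But removing D—K disconnects D from K — this is a bridge.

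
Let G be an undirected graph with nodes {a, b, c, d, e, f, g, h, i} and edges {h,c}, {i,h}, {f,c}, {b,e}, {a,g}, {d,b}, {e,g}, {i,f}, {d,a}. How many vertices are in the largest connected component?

5

Starting from c we can reach c, f, h, i. That is one component of size 4.
Starting from a we can reach a, b, d, e, g. That is one component of size 5.
The largest has 5 vertices.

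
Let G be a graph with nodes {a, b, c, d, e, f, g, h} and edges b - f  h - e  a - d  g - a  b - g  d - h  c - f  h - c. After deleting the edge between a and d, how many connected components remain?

1

a and d are still connected via a-g-b-f-c-h-d, so the component count stays at 1.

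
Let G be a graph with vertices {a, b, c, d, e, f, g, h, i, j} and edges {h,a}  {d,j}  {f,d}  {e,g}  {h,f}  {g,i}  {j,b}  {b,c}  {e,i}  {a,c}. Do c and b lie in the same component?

Yes

From c we can reach a, b, c, d, f, h, j, which includes b.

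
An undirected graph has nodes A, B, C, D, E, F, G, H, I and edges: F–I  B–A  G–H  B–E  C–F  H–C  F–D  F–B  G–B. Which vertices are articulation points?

B, F

Removing B increases the component count from 1 to 3, so B is a cut vertex.
Removing F increases the component count from 1 to 3, so F is a cut vertex.
By contrast removing A leaves 1 component; it is not a cut vertex. No other vertex is a cut vertex either.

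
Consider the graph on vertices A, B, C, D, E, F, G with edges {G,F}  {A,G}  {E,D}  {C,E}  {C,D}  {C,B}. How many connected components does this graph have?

2

Starting from A we can reach A, F, G. That is one component of size 3.
Starting from B we can reach B, C, D, E. That is one component of size 4.
Total: 2 components.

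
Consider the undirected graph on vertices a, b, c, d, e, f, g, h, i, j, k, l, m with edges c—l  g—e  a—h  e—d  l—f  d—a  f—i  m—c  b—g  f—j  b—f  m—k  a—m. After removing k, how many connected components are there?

With k gone, the remaining components are: {a, b, c, d, e, f, g, h, i, j, l, m}.
That is 1 component.

1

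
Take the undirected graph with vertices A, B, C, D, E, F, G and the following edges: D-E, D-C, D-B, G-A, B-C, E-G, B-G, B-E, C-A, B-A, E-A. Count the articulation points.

0

Removing A, for instance, still leaves 2 components. No single vertex removal increases the component count — the graph has no articulation points.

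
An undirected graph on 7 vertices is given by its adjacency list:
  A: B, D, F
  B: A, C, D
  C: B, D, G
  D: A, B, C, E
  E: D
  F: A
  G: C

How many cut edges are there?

3

The edges on the cycle B-A-D-C-B are not bridges since each lies on that cycle.
But removing A-F disconnects A from F; removing E-D disconnects E from D; removing C-G disconnects C from G — these are bridges.
That makes 3 bridges.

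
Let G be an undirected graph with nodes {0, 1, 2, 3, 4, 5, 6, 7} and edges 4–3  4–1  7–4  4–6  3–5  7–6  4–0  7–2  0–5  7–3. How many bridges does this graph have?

The edges on the cycle 7-4-3-7 are not bridges since each lies on that cycle.
But removing 4–1 disconnects 4 from 1; removing 7–2 disconnects 7 from 2 — these are bridges.
That makes 2 bridges.

2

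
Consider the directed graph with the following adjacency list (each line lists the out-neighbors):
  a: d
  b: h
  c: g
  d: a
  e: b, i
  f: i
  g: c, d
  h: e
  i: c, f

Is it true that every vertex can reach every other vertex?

No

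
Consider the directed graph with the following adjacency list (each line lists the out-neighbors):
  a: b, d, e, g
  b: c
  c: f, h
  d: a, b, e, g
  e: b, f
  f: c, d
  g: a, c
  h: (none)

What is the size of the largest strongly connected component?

{a, b, c, d, e, f, g} are all mutually reachable — one SCC of size 7.
{h} is an SCC by itself.
The largest has 7 vertices.

7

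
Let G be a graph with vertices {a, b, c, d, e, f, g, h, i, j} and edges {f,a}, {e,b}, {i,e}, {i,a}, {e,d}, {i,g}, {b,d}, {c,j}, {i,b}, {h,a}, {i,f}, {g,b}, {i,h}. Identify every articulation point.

i

Removing i increases the component count from 2 to 3, so i is a cut vertex.
By contrast removing g leaves 2 components; it is not a cut vertex. No other vertex is a cut vertex either.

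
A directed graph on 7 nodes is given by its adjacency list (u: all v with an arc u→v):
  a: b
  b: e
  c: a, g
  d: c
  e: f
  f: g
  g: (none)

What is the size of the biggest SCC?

1

{f} is an SCC by itself.
{c} is an SCC by itself.
{a} is an SCC by itself.
{b} is an SCC by itself.
{e} is an SCC by itself.
(and 2 more singleton SCCs)
The largest has 1 vertex.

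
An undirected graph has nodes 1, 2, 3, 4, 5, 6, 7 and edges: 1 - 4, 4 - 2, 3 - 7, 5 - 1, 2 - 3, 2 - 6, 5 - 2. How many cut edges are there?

3

The edges on the cycle 5-1-4-2-5 are not bridges since each lies on that cycle.
But removing 2 - 3 disconnects 2 from 3; removing 2 - 6 disconnects 2 from 6; removing 3 - 7 disconnects 3 from 7 — these are bridges.
That makes 3 bridges.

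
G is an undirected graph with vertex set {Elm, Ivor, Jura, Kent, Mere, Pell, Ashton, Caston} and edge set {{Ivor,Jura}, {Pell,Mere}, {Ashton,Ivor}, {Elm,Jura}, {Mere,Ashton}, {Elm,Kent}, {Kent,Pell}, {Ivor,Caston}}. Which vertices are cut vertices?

Ivor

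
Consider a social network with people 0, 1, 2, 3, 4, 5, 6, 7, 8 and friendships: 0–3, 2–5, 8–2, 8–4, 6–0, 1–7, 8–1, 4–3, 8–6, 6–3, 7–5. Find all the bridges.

none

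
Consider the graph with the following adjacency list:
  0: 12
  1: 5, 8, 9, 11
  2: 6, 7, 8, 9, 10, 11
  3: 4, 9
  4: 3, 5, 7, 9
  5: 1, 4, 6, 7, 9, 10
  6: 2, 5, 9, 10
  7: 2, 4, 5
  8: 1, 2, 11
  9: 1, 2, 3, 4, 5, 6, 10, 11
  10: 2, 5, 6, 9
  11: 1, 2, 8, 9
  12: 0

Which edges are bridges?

The edges on the cycle 11-1-9-11 are not bridges since each lies on that cycle.
But removing 0-12 disconnects 0 from 12 — this is a bridge.

0-12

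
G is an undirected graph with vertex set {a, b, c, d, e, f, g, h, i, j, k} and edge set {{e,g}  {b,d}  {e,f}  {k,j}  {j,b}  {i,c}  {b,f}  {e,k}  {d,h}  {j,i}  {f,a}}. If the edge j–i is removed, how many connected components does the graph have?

2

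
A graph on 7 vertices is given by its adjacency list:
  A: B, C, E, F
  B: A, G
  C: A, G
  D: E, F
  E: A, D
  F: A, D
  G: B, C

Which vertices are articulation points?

A

Removing A increases the component count from 1 to 2, so A is a cut vertex.
By contrast removing C leaves 1 component; it is not a cut vertex. No other vertex is a cut vertex either.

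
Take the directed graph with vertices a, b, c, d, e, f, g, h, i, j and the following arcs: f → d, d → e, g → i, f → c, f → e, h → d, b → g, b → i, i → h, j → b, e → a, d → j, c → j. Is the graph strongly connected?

No

There is no directed path from i to c, so the graph is not strongly connected.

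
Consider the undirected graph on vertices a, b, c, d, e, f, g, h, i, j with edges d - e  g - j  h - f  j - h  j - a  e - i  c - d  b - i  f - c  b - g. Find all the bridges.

The edges on the cycle b-g-j-h-f-c-d-e-i-b are not bridges since each lies on that cycle.
But removing a - j disconnects a from j — this is a bridge.

a-j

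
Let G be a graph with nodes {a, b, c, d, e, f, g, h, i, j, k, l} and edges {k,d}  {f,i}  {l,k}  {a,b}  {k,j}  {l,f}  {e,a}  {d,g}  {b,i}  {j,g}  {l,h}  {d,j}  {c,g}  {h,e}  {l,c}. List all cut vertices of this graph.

Removing l increases the component count from 1 to 2, so l is a cut vertex.
By contrast removing b leaves 1 component; it is not a cut vertex. No other vertex is a cut vertex either.

l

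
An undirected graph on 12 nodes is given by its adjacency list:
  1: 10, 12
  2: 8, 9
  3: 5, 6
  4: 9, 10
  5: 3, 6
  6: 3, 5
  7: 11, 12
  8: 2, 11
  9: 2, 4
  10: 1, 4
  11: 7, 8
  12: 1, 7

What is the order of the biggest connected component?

9

Starting from 3 we can reach 3, 5, 6. That is one component of size 3.
Starting from 1 we can reach 1, 2, 4, 7, 8, 9, 10, 11, 12. That is one component of size 9.
The largest has 9 vertices.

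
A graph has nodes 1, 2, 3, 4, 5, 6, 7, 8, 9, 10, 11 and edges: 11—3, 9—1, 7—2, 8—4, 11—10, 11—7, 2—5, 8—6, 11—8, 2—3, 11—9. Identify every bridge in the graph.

The edges on the cycle 11-7-2-3-11 are not bridges since each lies on that cycle.
But removing 1—9 disconnects 1 from 9; removing 11—9 disconnects 11 from 9; removing 4—8 disconnects 4 from 8; removing 11—10 disconnects 11 from 10 — these are bridges.
In total 7 edges are bridges.

1-9, 10-11, 11-8, 11-9, 2-5, 4-8, 6-8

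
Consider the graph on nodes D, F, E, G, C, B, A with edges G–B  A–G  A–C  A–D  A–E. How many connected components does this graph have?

2

F is isolated — a component by itself.
Starting from A we can reach A, B, C, D, E, G. That is one component of size 6.
Total: 2 components.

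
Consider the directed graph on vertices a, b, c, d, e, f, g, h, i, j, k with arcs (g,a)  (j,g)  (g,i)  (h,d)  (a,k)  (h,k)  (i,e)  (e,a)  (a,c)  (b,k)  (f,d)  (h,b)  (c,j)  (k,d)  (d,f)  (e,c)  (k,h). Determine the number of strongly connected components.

{a, c, e, g, i, j} are all mutually reachable — one SCC of size 6.
{b, h, k} are all mutually reachable — one SCC of size 3.
{d, f} are all mutually reachable — one SCC of size 2.
That gives 3 strongly connected components.

3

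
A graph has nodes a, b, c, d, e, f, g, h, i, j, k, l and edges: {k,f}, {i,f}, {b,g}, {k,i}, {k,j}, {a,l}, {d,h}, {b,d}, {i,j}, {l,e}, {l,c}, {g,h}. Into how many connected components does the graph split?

Starting from f we can reach f, i, j, k. That is one component of size 4.
Starting from a we can reach a, c, e, l. That is one component of size 4.
Starting from b we can reach b, d, g, h. That is one component of size 4.
Total: 3 components.

3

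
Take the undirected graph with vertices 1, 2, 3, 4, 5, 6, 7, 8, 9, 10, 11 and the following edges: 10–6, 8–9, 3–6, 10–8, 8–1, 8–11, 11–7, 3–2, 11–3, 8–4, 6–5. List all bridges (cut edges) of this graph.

The edges on the cycle 10-8-11-3-6-10 are not bridges since each lies on that cycle.
But removing 6–5 disconnects 6 from 5; removing 8–4 disconnects 8 from 4; removing 9–8 disconnects 9 from 8; removing 3–2 disconnects 3 from 2 — these are bridges.
In total 6 edges are bridges.

1-8, 11-7, 2-3, 4-8, 5-6, 8-9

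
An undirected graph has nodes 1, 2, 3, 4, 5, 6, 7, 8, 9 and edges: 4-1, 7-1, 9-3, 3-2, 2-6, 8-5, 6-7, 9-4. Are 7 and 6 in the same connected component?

Yes

From 7 we can reach 1, 2, 3, 4, 6, 7, 9, which includes 6.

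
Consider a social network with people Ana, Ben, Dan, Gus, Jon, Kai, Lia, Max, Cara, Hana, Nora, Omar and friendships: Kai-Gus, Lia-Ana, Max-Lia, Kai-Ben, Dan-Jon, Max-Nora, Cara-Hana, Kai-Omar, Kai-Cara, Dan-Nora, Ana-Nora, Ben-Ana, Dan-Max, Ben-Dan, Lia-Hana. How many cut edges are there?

3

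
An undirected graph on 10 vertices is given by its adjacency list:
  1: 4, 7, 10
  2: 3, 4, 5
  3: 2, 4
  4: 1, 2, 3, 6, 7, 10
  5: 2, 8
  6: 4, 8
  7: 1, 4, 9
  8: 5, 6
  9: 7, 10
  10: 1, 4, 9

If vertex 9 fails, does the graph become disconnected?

Deleting 9 leaves 1 component (was 1) (its neighbors 7, 10 remain connected to each other), so 9 is not a cut vertex.

No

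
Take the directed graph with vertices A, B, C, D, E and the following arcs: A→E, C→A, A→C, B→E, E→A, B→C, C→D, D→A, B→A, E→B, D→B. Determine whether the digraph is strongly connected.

Yes

From E we can reach every vertex (A, B, C, D, E), and every vertex can reach E (A, B, C, D, E). So the whole graph is one strongly connected component.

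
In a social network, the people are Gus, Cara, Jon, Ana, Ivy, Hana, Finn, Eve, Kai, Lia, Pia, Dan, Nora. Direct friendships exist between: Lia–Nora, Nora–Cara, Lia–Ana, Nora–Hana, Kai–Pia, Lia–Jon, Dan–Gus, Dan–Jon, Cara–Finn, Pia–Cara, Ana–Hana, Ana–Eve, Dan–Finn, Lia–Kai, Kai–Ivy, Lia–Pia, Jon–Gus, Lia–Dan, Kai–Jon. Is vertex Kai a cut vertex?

Deleting Kai raises the number of components from 1 to 2, so Kai is a cut vertex.

Yes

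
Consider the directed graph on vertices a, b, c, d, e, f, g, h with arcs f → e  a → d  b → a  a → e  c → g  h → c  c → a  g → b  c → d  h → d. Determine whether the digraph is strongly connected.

There is no directed path from f to a, so the graph is not strongly connected.

No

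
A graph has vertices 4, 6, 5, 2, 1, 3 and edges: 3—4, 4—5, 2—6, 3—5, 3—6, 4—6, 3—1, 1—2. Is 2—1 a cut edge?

No

After removing 2—1, the path 2-6-3-1 still connects them, so the edge is not a bridge.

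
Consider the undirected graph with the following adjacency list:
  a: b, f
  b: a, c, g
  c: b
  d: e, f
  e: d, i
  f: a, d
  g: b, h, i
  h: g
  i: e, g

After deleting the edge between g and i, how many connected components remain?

1

g and i are still connected via g-b-a-f-d-e-i, so the component count stays at 1.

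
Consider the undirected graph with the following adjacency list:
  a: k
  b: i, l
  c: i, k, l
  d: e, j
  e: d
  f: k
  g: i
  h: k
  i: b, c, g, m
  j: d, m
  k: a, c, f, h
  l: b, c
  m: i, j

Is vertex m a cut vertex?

Yes

Deleting m raises the number of components from 1 to 2, so m is a cut vertex.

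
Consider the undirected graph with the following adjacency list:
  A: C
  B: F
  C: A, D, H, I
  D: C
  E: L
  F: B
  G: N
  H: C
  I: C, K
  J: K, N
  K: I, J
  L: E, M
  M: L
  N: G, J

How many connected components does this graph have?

Starting from B we can reach B, F. That is one component of size 2.
Starting from E we can reach E, L, M. That is one component of size 3.
Starting from A we can reach A, C, D, G, H, I, J, K, N. That is one component of size 9.
Total: 3 components.

3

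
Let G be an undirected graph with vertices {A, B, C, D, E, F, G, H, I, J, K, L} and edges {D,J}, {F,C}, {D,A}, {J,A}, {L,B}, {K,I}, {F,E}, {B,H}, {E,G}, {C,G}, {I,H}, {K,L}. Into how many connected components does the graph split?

3

Starting from A we can reach A, D, J. That is one component of size 3.
Starting from C we can reach C, E, F, G. That is one component of size 4.
Starting from B we can reach B, H, I, K, L. That is one component of size 5.
Total: 3 components.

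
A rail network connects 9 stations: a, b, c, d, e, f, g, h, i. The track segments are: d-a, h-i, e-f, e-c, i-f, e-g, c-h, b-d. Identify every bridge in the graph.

The edges on the cycle e-c-h-i-f-e are not bridges since each lies on that cycle.
But removing b-d disconnects b from d; removing a-d disconnects a from d; removing e-g disconnects e from g — these are bridges.

a-d, b-d, e-g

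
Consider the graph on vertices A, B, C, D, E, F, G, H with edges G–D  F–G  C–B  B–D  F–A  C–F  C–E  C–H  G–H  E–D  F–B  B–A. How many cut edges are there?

0

The edges on the cycle C-E-D-G-F-C are not bridges since each lies on that cycle.
Every edge lies on some cycle, so there are no bridges.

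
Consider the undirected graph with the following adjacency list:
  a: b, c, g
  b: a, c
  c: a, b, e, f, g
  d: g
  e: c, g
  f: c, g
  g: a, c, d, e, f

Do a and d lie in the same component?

From a we can reach a, b, c, d, e, f, g, which includes d.

Yes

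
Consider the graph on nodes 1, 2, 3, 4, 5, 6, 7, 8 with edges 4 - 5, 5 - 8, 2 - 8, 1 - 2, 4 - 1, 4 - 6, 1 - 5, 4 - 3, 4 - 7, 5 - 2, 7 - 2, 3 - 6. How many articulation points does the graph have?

Removing 4 increases the component count from 1 to 2, so 4 is a cut vertex.
By contrast removing 6 leaves 1 component; it is not a cut vertex. No other vertex is a cut vertex either.

1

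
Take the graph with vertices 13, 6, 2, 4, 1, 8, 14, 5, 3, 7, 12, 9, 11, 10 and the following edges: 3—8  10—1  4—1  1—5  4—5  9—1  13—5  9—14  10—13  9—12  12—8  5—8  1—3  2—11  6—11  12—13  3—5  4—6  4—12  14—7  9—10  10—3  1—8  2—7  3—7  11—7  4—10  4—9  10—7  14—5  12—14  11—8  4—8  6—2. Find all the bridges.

The edges on the cycle 4-9-10-3-8-11-6-4 are not bridges since each lies on that cycle.
Every edge lies on some cycle, so there are no bridges.

none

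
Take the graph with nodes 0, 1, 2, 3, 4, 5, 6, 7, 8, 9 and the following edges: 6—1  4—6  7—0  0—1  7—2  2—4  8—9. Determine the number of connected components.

4

3 is isolated — a component by itself.
5 is isolated — a component by itself.
Starting from 8 we can reach 8, 9. That is one component of size 2.
Starting from 0 we can reach 0, 1, 2, 4, 6, 7. That is one component of size 6.
Total: 4 components.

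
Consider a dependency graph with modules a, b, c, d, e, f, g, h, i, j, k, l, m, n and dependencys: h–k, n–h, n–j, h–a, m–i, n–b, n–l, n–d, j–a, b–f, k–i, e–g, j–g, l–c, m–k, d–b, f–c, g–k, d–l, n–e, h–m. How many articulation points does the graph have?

Removing n increases the component count from 1 to 2, so n is a cut vertex.
By contrast removing e leaves 1 component; it is not a cut vertex. No other vertex is a cut vertex either.

1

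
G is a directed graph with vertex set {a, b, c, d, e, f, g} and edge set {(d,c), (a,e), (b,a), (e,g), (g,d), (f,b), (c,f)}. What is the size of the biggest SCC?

{a, b, c, d, e, f, g} are all mutually reachable — one SCC of size 7.
The largest has 7 vertices.

7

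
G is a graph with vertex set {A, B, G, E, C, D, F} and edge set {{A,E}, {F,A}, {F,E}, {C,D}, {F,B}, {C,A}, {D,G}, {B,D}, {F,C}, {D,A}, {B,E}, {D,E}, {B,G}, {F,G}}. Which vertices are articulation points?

none

Removing A, for instance, still leaves 1 component. No single vertex removal increases the component count — the graph has no articulation points.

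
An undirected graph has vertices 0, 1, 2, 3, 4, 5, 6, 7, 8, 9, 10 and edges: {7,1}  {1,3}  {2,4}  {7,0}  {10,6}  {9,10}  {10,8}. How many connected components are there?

4

5 is isolated — a component by itself.
Starting from 2 we can reach 2, 4. That is one component of size 2.
Starting from 0 we can reach 0, 1, 3, 7. That is one component of size 4.
Starting from 6 we can reach 6, 8, 9, 10. That is one component of size 4.
Total: 4 components.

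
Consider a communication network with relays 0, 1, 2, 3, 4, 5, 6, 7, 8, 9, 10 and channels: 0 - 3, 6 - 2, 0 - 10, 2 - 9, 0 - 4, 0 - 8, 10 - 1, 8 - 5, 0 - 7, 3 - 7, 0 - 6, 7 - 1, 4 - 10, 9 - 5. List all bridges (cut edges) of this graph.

none

The edges on the cycle 0-6-2-9-5-8-0 are not bridges since each lies on that cycle.
Every edge lies on some cycle, so there are no bridges.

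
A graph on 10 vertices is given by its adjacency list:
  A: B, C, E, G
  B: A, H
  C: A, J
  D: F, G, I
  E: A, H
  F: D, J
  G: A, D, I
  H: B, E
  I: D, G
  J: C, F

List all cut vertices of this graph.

Removing A increases the component count from 1 to 2, so A is a cut vertex.
By contrast removing I leaves 1 component; it is not a cut vertex. No other vertex is a cut vertex either.

A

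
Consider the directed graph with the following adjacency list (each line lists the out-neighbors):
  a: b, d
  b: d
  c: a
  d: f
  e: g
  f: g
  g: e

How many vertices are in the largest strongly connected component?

{e, g} are all mutually reachable — one SCC of size 2.
{a} is an SCC by itself.
{c} is an SCC by itself.
{d} is an SCC by itself.
{b} is an SCC by itself.
(and 1 more singleton SCC)
The largest has 2 vertices.

2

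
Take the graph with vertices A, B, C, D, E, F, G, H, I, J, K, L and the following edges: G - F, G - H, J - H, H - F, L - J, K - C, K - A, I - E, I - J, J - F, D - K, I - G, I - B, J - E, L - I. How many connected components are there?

Starting from A we can reach A, C, D, K. That is one component of size 4.
Starting from B we can reach B, E, F, G, H, I, J, L. That is one component of size 8.
Total: 2 components.

2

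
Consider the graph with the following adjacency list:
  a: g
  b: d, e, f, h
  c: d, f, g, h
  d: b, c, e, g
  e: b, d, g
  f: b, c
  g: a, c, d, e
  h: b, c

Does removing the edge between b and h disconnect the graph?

No

After removing b-h, the path b-f-c-h still connects them, so the edge is not a bridge.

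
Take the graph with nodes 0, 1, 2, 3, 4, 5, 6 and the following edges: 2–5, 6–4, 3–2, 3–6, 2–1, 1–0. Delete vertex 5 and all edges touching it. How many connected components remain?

1

With 5 gone, the remaining components are: {0, 1, 2, 3, 4, 6}.
That is 1 component.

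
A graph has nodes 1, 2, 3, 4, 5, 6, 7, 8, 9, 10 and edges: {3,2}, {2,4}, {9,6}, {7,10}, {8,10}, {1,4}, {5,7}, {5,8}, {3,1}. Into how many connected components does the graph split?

3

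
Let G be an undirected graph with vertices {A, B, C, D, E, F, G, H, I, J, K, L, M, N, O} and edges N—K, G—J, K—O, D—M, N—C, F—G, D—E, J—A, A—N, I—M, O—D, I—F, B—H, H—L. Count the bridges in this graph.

4

The edges on the cycle I-F-G-J-A-N-K-O-D-M-I are not bridges since each lies on that cycle.
But removing H—L disconnects H from L; removing B—H disconnects B from H; removing D—E disconnects D from E; removing C—N disconnects C from N — these are bridges.
That makes 4 bridges.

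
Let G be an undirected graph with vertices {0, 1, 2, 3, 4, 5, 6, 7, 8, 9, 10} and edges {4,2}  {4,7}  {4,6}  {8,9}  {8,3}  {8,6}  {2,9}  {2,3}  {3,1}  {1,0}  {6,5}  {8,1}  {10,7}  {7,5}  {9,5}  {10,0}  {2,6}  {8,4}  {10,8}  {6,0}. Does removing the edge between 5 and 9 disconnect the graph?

After removing 5–9, the path 5-6-8-9 still connects them, so the edge is not a bridge.

No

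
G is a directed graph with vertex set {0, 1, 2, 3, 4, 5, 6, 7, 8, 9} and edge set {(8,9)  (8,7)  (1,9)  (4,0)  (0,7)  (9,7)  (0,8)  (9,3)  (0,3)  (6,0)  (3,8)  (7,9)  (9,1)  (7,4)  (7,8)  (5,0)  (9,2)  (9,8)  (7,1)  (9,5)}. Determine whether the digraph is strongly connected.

There is no directed path from 1 to 6, so the graph is not strongly connected.

No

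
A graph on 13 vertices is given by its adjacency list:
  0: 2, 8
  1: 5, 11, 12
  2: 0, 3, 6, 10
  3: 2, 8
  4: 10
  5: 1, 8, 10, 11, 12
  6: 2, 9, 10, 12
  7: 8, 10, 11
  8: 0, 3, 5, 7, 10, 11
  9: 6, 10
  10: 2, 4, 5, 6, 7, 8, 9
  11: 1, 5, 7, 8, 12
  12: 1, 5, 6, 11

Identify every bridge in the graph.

10-4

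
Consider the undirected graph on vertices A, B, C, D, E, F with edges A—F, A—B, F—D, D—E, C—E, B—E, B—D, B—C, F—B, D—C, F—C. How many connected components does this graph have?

Starting from A we can reach A, B, C, D, E, F. That is one component of size 6.
Total: 1 component.

1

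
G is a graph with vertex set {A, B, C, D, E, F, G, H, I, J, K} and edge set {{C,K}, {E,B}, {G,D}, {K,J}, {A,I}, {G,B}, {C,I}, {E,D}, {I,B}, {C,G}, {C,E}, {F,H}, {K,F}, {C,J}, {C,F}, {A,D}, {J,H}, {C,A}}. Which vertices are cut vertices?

Removing C increases the component count from 1 to 2, so C is a cut vertex.
By contrast removing D leaves 1 component; it is not a cut vertex. No other vertex is a cut vertex either.

C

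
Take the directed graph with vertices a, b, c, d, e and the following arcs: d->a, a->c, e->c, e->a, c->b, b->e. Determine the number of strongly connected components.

{a, b, c, e} are all mutually reachable — one SCC of size 4.
{d} is an SCC by itself.
That gives 2 strongly connected components.

2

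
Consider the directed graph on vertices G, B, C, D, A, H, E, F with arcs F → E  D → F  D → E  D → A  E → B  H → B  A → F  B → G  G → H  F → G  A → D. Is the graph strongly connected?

No

There is no directed path from F to D, so the graph is not strongly connected.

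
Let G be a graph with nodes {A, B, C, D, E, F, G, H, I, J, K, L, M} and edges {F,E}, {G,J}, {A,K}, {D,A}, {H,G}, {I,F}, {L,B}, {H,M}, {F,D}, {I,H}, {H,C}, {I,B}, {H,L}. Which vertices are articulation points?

A, D, F, G, H, I

Removing A increases the component count from 1 to 2, so A is a cut vertex.
Removing D increases the component count from 1 to 2, so D is a cut vertex.
Removing F increases the component count from 1 to 3, so F is a cut vertex.
Likewise G, H, I are cut vertices.
By contrast removing L leaves 1 component; it is not a cut vertex. No other vertex is a cut vertex either.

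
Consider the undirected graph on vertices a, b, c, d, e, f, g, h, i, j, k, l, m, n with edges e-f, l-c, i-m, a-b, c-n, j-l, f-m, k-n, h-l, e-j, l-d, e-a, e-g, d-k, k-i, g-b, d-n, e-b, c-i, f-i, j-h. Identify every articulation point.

e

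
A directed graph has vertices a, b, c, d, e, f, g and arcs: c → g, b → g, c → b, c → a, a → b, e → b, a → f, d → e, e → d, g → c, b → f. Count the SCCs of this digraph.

3

{a, b, c, g} are all mutually reachable — one SCC of size 4.
{d, e} are all mutually reachable — one SCC of size 2.
{f} is an SCC by itself.
That gives 3 strongly connected components.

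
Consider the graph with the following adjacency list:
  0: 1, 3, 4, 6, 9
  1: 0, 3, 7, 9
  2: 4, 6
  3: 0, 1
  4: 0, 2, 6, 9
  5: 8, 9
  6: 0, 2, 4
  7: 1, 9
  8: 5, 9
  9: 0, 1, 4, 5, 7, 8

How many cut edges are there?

The edges on the cycle 9-5-8-9 are not bridges since each lies on that cycle.
Every edge lies on some cycle, so there are no bridges.

0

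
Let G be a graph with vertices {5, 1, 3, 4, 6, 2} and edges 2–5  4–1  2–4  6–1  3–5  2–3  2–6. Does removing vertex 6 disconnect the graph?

Deleting 6 leaves 1 component (was 1) (its neighbors 1, 2 remain connected to each other), so 6 is not a cut vertex.

No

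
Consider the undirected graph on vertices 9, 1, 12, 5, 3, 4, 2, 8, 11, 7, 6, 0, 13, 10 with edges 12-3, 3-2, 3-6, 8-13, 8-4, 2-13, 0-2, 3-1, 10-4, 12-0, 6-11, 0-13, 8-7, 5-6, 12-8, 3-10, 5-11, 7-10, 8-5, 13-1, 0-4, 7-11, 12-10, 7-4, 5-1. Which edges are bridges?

none

The edges on the cycle 12-8-5-6-3-12 are not bridges since each lies on that cycle.
Every edge lies on some cycle, so there are no bridges.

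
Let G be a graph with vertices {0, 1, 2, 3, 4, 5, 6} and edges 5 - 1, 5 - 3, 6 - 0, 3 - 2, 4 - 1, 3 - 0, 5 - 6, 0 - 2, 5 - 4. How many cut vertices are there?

Removing 5 increases the component count from 1 to 2, so 5 is a cut vertex.
By contrast removing 0 leaves 1 component; it is not a cut vertex. No other vertex is a cut vertex either.

1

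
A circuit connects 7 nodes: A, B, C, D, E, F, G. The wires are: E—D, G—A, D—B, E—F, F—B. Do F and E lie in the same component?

Yes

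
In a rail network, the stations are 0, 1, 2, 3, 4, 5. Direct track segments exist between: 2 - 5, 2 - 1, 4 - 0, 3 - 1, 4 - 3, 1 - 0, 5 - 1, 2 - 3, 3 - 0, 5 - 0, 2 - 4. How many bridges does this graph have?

The edges on the cycle 2-4-3-1-2 are not bridges since each lies on that cycle.
Every edge lies on some cycle, so there are no bridges.

0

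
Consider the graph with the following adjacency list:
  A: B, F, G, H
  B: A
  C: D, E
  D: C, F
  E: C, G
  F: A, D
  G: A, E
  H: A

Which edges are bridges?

The edges on the cycle G-E-C-D-F-A-G are not bridges since each lies on that cycle.
But removing A-H disconnects A from H; removing A-B disconnects A from B — these are bridges.

A-B, A-H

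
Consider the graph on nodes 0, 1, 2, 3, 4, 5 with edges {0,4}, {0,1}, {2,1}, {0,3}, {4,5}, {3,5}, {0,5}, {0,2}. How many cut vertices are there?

Removing 0 increases the component count from 1 to 2, so 0 is a cut vertex.
By contrast removing 4 leaves 1 component; it is not a cut vertex. No other vertex is a cut vertex either.

1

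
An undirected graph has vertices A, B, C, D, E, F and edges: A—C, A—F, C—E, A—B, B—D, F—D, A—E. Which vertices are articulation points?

Removing A increases the component count from 1 to 2, so A is a cut vertex.
By contrast removing F leaves 1 component; it is not a cut vertex. No other vertex is a cut vertex either.

A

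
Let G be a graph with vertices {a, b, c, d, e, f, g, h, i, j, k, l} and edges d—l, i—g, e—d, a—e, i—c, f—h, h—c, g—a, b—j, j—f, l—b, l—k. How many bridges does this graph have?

1

The edges on the cycle i-g-a-e-d-l-b-j-f-h-c-i are not bridges since each lies on that cycle.
But removing k—l disconnects k from l — this is a bridge.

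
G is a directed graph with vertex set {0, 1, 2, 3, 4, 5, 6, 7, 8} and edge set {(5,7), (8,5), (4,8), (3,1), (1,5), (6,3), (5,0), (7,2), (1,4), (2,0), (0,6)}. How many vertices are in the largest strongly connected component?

{0, 1, 2, 3, 4, 5, 6, 7, 8} are all mutually reachable — one SCC of size 9.
The largest has 9 vertices.

9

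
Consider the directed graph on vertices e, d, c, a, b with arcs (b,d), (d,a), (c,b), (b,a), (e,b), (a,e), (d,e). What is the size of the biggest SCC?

{a, b, d, e} are all mutually reachable — one SCC of size 4.
{c} is an SCC by itself.
The largest has 4 vertices.

4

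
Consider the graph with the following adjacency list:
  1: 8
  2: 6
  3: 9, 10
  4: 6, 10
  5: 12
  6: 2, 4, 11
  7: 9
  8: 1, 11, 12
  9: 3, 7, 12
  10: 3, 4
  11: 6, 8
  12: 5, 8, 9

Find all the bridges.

The edges on the cycle 12-8-11-6-4-10-3-9-12 are not bridges since each lies on that cycle.
But removing 2-6 disconnects 2 from 6; removing 7-9 disconnects 7 from 9; removing 8-1 disconnects 8 from 1; removing 12-5 disconnects 12 from 5 — these are bridges.

1-8, 12-5, 2-6, 7-9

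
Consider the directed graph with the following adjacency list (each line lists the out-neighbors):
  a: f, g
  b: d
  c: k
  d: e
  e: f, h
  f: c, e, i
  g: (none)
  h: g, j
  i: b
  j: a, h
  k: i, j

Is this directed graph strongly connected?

There is no directed path from g to e, so the graph is not strongly connected.

No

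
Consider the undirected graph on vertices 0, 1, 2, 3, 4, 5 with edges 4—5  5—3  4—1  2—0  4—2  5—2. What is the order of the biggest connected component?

6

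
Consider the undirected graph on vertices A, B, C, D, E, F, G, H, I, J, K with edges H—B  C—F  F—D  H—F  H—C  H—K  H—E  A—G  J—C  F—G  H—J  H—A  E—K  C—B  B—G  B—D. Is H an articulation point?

Yes

Deleting H raises the number of components from 2 to 3, so H is a cut vertex.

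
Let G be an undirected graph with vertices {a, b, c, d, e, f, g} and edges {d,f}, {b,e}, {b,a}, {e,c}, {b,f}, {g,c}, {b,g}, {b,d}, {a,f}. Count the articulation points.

1

Removing b increases the component count from 1 to 2, so b is a cut vertex.
By contrast removing a leaves 1 component; it is not a cut vertex. No other vertex is a cut vertex either.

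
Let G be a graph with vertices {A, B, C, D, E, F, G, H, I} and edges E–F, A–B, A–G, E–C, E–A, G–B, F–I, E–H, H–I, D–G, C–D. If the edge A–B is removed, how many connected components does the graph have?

A and B are still connected via A-G-B, so the component count stays at 1.

1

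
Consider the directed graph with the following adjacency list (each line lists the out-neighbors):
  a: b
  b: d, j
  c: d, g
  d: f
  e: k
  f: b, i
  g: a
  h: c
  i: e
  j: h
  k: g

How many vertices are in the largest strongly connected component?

11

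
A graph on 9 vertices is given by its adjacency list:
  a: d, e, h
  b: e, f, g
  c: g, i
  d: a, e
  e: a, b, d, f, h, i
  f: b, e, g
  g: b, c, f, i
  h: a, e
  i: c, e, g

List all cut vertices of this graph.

Removing e increases the component count from 1 to 2, so e is a cut vertex.
By contrast removing g leaves 1 component; it is not a cut vertex. No other vertex is a cut vertex either.

e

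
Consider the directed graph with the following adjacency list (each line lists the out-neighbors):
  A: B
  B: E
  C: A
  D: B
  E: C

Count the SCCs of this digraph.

2

{A, B, C, E} are all mutually reachable — one SCC of size 4.
{D} is an SCC by itself.
That gives 2 strongly connected components.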